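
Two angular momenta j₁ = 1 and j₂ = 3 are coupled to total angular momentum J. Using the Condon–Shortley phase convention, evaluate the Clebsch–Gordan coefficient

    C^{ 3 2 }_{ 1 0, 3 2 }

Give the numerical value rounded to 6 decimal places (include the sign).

-0.577350  (= −√(1/3))

j₁+j₂−J=1  J+j₁−j₂=1  J−j₁+j₂=5  j₁+j₂+J+1=8
(j₁±m₁, j₂±m₂, J±M) = (1,1,5,1,5,1)
P² = 300
sum k=0..1:
  [0] +1/120 = 1/120
  [1] −1/24 = -1/24
S = -1/30
C² = P²·S² = 1/3 ; C = -0.577350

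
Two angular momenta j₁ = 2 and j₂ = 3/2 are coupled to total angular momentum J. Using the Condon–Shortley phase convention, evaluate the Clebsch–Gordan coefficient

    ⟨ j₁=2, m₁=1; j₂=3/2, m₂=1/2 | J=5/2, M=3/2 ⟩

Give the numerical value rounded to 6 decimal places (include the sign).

+0.169031

√[6·1!3!2!/7! · 3!1!2!1!4!1!] = √(144/35)
  +(−1)^0/∏(0,1,1,2,2,0)! = 1/4  (running 1/4)
  +(−1)^1/∏(1,0,0,1,3,1)! = -1/6  (running 1/12)
⟨..|..⟩ = √(144/35)·(1/12) = +0.169031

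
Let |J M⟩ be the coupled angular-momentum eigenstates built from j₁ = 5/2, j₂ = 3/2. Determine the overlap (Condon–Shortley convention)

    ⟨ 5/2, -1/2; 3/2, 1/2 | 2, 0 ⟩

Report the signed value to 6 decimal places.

triangle: 2!*3!*1!/7! = 12/5040
(j±m)!: 2!*3!*2!*1!*2!*2! = 96
prefactor² = (2J+1)*Δ*N² = 8/7
  k=1: −1/(1!*1!*2!*1!*1!*0!) = -1/2
  k=2: +1/(2!*0!*1!*0!*2!*1!) = 1/4
Σ = -1/4  ⇒  CG² = 8/7*(-1/4)² = 1/14
CG = −√(1/14) = -0.267261

-0.267261  (= −√(1/14))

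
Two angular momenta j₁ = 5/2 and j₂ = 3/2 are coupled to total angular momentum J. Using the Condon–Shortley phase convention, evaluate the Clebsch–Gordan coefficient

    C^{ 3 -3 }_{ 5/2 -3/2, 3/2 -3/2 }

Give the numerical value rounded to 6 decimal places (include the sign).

√[7·1!4!2!/8! · 1!4!0!3!0!6!] = √(864)
  +(−1)^0/∏(0,1,4,0,0,2)! = 1/48  (running 1/48)
⟨..|..⟩ = √(864)·(1/48) = +0.612372

+√(3/8) ≈ +0.612372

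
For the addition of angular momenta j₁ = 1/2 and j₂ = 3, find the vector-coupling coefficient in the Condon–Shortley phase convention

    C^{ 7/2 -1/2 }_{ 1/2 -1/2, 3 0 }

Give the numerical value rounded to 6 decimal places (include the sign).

+√(4/7) ≈ +0.755929

j₁+j₂−J=0  J+j₁−j₂=1  J−j₁+j₂=6  j₁+j₂+J+1=8
(j₁±m₁, j₂±m₂, J±M) = (0,1,3,3,3,4)
P² = 5184/7
sum k=0..0:
  [0] +1/36 = 1/36
S = 1/36
C² = P²·S² = 4/7 ; C = +0.755929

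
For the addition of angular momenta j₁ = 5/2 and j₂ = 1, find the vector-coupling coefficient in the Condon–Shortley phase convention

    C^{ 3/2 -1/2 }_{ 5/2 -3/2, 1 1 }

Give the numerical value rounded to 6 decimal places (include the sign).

+0.632456  (= +√(2/5))

triangle: 2!*3!*0!/6! = 12/720
(j±m)!: 1!*4!*2!*0!*1!*2! = 96
prefactor² = (2J+1)*Δ*N² = 32/5
  k=2: +1/(2!*0!*2!*0!*1!*0!) = 1/4
Σ = 1/4  ⇒  CG² = 32/5*1/4² = 2/5
CG = +√(2/5) = +0.632456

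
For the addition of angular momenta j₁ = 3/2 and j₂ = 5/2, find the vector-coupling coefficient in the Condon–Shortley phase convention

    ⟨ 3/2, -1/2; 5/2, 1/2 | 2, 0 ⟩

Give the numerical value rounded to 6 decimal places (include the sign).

triangle: 2!×1!×3!/7! = 12/5040
(j±m)!: 1!×2!×3!×2!×2!×2! = 96
prefactor² = (2J+1)×Δ×N² = 8/7
  k=1: −1/(1!×1!×1!×2!×0!×1!) = -1/2
  k=2: +1/(2!×0!×0!×1!×1!×2!) = 1/4
Σ = -1/4  ⇒  CG² = 8/7×(-1/4)² = 1/14
CG = −√(1/14) = -0.267261

-0.267261  (= −√(1/14))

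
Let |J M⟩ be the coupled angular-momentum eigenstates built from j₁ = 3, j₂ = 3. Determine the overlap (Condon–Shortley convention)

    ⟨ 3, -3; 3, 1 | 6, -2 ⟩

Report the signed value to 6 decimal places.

+√(1/33) ≈ +0.174078

√[13·0!6!6!/13! · 0!6!4!2!4!8!] = √(398131200/11)
  +(−1)^0/∏(0,0,6,4,0,2)! = 1/34560  (running 1/34560)
⟨..|..⟩ = √(398131200/11)·(1/34560) = +0.174078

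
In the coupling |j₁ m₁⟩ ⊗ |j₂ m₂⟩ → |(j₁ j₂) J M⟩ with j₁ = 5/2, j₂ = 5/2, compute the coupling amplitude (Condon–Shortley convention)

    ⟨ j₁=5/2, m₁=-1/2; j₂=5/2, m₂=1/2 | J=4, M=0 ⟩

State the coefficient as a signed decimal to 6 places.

√[9·1!4!4!/10! · 2!3!3!2!4!4!] = √(20736/175)
  +(−1)^0/∏(0,1,3,3,1,1)! = 1/36  (running 1/36)
  +(−1)^1/∏(1,0,2,2,2,2)! = -1/16  (running -5/144)
⟨..|..⟩ = √(20736/175)·(-5/144) = -0.377964

-0.377964  (= −√(1/7))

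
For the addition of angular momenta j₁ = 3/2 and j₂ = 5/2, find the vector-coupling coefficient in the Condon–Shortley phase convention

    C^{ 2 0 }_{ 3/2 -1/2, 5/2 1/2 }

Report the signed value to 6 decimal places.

j₁+j₂−J=2  J+j₁−j₂=1  J−j₁+j₂=3  j₁+j₂+J+1=7
(j₁±m₁, j₂±m₂, J±M) = (1,2,3,2,2,2)
P² = 8/7
sum k=1..2:
  [1] −1/2 = -1/2
  [2] +1/4 = 1/4
S = -1/4
C² = P²·S² = 1/14 ; C = -0.267261

−√(1/14) ≈ -0.267261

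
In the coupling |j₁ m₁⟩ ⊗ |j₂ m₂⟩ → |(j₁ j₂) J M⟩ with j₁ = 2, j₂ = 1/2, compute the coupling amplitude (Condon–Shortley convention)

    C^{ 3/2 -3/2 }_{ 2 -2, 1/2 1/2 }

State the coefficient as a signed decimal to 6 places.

triangle: 1!×3!×0!/5! = 6/120
(j±m)!: 0!×4!×1!×0!×0!×3! = 144
prefactor² = (2J+1)×Δ×N² = 144/5
  k=1: −1/(1!×0!×3!×0!×0!×0!) = -1/6
Σ = -1/6  ⇒  CG² = 144/5×(-1/6)² = 4/5
CG = −√(4/5) = -0.894427

−√(4/5) = -0.894427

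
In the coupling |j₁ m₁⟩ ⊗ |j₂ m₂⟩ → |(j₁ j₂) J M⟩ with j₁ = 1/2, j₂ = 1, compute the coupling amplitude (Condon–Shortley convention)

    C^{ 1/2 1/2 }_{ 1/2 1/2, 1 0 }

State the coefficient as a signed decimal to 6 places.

+√(1/3) = +0.577350

triangle: 1!·0!·1!/3! = 1/6
(j±m)!: 1!·0!·1!·1!·1!·0! = 1
prefactor² = (2J+1)·Δ·N² = 1/3
  k=0: +1/(0!·1!·0!·1!·0!·0!) = 1
Σ = 1  ⇒  CG² = 1/3·1² = 1/3
CG = +√(1/3) = +0.577350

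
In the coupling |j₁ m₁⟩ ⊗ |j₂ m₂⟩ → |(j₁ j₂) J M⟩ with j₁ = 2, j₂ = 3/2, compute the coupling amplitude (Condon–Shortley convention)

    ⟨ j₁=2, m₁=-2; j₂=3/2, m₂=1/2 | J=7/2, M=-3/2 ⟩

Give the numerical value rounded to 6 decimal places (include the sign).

√[8·0!4!3!/8! · 0!4!2!1!2!5!] = √(2304/7)
  +(−1)^0/∏(0,0,4,2,0,1)! = 1/48  (running 1/48)
⟨..|..⟩ = √(2304/7)·(1/48) = +0.377964

+0.377964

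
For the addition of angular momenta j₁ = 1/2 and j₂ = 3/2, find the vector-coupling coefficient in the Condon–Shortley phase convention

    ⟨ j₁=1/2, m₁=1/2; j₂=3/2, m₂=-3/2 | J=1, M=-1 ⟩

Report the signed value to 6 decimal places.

√[3·1!0!2!/4! · 1!0!0!3!0!2!] = √(3)
  +(−1)^0/∏(0,1,0,0,0,2)! = 1/2  (running 1/2)
⟨..|..⟩ = √(3)·(1/2) = +0.866025

+√(3/4) = +0.866025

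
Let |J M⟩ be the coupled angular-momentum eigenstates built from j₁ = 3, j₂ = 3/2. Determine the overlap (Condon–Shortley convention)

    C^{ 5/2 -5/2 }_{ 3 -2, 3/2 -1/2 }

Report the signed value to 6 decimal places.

-0.597614

j₁+j₂−J=2  J+j₁−j₂=4  J−j₁+j₂=1  j₁+j₂+J+1=8
(j₁±m₁, j₂±m₂, J±M) = (1,5,1,2,0,5)
P² = 1440/7
sum k=1..1:
  [1] −1/24 = -1/24
S = -1/24
C² = P²·S² = 5/14 ; C = -0.597614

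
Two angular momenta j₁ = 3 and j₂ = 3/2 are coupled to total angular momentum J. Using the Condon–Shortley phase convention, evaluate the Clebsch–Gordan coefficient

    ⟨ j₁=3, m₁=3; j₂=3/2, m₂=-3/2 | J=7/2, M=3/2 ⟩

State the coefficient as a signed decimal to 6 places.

+√(2/21) = +0.308607

j₁+j₂−J=1  J+j₁−j₂=5  J−j₁+j₂=2  j₁+j₂+J+1=9
(j₁±m₁, j₂±m₂, J±M) = (6,0,0,3,5,2)
P² = 38400/7
sum k=0..0:
  [0] +1/240 = 1/240
S = 1/240
C² = P²·S² = 2/21 ; C = +0.308607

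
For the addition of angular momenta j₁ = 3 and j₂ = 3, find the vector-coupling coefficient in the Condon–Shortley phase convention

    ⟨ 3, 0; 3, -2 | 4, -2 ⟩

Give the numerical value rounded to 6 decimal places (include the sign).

j₁+j₂−J=2  J+j₁−j₂=4  J−j₁+j₂=4  j₁+j₂+J+1=11
(j₁±m₁, j₂±m₂, J±M) = (3,3,1,5,2,6)
P² = 124416/77
sum k=0..1:
  [0] +1/72 = 1/72
  [1] −1/96 = -1/96
S = 1/288
C² = P²·S² = 3/154 ; C = +0.139573

+0.139573  (= +√(3/154))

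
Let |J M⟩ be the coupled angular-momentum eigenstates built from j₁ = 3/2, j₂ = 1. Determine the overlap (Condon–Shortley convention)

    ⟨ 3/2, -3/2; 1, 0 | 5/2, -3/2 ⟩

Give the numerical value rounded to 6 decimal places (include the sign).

√[6·0!3!2!/6! · 0!3!1!1!1!4!] = √(72/5)
  +(−1)^0/∏(0,0,3,1,0,1)! = 1/6  (running 1/6)
⟨..|..⟩ = √(72/5)·(1/6) = +0.632456

+0.632456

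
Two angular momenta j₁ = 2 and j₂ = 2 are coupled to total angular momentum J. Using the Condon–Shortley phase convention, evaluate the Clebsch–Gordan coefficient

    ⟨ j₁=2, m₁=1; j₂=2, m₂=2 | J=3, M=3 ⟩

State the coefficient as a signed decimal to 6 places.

triangle: 1!×3!×3!/8! = 36/40320
(j±m)!: 3!×1!×4!×0!×6!×0! = 103680
prefactor² = (2J+1)×Δ×N² = 648
  k=1: −1/(1!×0!×0!×3!×3!×0!) = -1/36
Σ = -1/36  ⇒  CG² = 648×(-1/36)² = 1/2
CG = −√(1/2) = -0.707107

−√(1/2) ≈ -0.707107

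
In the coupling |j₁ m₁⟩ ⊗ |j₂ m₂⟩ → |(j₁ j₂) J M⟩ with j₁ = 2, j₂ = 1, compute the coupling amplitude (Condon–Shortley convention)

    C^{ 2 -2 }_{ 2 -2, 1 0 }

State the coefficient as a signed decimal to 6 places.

-0.816497

triangle: 1!·3!·1!/6! = 6/720
(j±m)!: 0!·4!·1!·1!·0!·4! = 576
prefactor² = (2J+1)·Δ·N² = 24
  k=1: −1/(1!·0!·3!·0!·0!·1!) = -1/6
Σ = -1/6  ⇒  CG² = 24·(-1/6)² = 2/3
CG = −√(2/3) = -0.816497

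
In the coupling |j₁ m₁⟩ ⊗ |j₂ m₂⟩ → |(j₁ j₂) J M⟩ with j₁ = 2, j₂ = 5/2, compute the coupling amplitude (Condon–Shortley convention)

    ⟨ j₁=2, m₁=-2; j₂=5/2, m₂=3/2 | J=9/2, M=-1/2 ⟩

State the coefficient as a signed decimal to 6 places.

+√(5/126) = +0.199205

√[10·0!4!5!/10! · 0!4!4!1!4!5!] = √(92160/7)
  +(−1)^0/∏(0,0,4,4,0,1)! = 1/576  (running 1/576)
⟨..|..⟩ = √(92160/7)·(1/576) = +0.199205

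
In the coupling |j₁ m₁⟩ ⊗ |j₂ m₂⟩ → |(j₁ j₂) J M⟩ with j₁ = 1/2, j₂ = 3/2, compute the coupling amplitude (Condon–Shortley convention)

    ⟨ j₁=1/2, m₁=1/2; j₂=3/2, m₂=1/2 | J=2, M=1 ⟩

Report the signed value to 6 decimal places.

+0.866025  (= +√(3/4))

triangle: 0!·1!·3!/5! = 6/120
(j±m)!: 1!·0!·2!·1!·3!·1! = 12
prefactor² = (2J+1)·Δ·N² = 3
  k=0: +1/(0!·0!·0!·2!·1!·1!) = 1/2
Σ = 1/2  ⇒  CG² = 3·1/2² = 3/4
CG = +√(3/4) = +0.866025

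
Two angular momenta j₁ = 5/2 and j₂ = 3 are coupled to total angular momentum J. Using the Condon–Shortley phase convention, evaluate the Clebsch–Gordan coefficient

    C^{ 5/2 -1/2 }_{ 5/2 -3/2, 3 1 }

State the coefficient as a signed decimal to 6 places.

+0.169031  (= +√(1/35))

triangle: 3!·2!·3!/9! = 72/362880
(j±m)!: 1!·4!·4!·2!·2!·3! = 13824
prefactor² = (2J+1)·Δ·N² = 576/35
  k=2: +1/(2!·1!·2!·2!·0!·1!) = 1/8
  k=3: −1/(3!·0!·1!·1!·1!·2!) = -1/12
Σ = 1/24  ⇒  CG² = 576/35·1/24² = 1/35
CG = +√(1/35) = +0.169031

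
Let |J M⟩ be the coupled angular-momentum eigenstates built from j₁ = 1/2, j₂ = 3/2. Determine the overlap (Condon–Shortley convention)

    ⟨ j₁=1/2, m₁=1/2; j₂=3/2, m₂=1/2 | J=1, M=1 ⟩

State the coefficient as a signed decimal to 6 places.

+√(1/4) ≈ +0.500000

j₁+j₂−J=1  J+j₁−j₂=0  J−j₁+j₂=2  j₁+j₂+J+1=4
(j₁±m₁, j₂±m₂, J±M) = (1,0,2,1,2,0)
P² = 1
sum k=0..0:
  [0] +1/2 = 1/2
S = 1/2
C² = P²·S² = 1/4 ; C = +0.500000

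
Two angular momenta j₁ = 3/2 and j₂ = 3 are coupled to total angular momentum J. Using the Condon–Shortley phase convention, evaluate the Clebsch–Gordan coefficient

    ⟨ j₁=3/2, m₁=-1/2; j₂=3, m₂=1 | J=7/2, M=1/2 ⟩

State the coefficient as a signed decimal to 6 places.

−√(2/7) = -0.534522

triangle: 1!*2!*5!/9! = 240/362880
(j±m)!: 1!*2!*4!*2!*4!*3! = 13824
prefactor² = (2J+1)*Δ*N² = 512/7
  k=0: +1/(0!*1!*2!*4!*0!*1!) = 1/48
  k=1: −1/(1!*0!*1!*3!*1!*2!) = -1/12
Σ = -1/16  ⇒  CG² = 512/7*(-1/16)² = 2/7
CG = −√(2/7) = -0.534522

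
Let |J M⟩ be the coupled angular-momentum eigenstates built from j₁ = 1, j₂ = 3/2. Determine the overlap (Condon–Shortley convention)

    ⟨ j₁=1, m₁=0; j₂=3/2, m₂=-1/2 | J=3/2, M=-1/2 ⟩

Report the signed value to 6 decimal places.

√[4·1!1!2!/5! · 1!1!1!2!1!2!] = √(4/15)
  +(−1)^0/∏(0,1,1,1,0,1)! = 1  (running 1)
  +(−1)^1/∏(1,0,0,0,1,2)! = -1/2  (running 1/2)
⟨..|..⟩ = √(4/15)·(1/2) = +0.258199

+√(1/15) ≈ +0.258199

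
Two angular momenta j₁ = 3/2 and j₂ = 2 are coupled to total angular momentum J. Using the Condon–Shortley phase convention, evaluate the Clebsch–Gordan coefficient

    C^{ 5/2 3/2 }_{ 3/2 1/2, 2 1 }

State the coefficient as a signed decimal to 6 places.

-0.169031

√[6·1!2!3!/7! · 2!1!3!1!4!1!] = √(144/35)
  +(−1)^0/∏(0,1,1,3,1,0)! = 1/6  (running 1/6)
  +(−1)^1/∏(1,0,0,2,2,1)! = -1/4  (running -1/12)
⟨..|..⟩ = √(144/35)·(-1/12) = -0.169031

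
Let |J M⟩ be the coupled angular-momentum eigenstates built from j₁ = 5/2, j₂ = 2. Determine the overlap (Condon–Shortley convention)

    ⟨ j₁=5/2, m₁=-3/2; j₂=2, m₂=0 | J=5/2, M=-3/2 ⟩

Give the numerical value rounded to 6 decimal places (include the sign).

-0.119523  (= −√(1/70))

triangle: 2!×3!×2!/8! = 24/40320
(j±m)!: 1!×4!×2!×2!×1!×4! = 2304
prefactor² = (2J+1)×Δ×N² = 288/35
  k=1: −1/(1!×1!×3!×1!×0!×1!) = -1/6
  k=2: +1/(2!×0!×2!×0!×1!×2!) = 1/8
Σ = -1/24  ⇒  CG² = 288/35×(-1/24)² = 1/70
CG = −√(1/70) = -0.119523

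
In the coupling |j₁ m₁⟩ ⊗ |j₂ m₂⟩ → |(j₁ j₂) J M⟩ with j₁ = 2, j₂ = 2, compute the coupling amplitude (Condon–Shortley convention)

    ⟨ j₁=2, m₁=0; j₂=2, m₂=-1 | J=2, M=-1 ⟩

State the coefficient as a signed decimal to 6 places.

−√(1/14) ≈ -0.267261

triangle: 2!·2!·2!/7! = 8/5040
(j±m)!: 2!·2!·1!·3!·1!·3! = 144
prefactor² = (2J+1)·Δ·N² = 8/7
  k=0: +1/(0!·2!·2!·1!·0!·1!) = 1/4
  k=1: −1/(1!·1!·1!·0!·1!·2!) = -1/2
Σ = -1/4  ⇒  CG² = 8/7·(-1/4)² = 1/14
CG = −√(1/14) = -0.267261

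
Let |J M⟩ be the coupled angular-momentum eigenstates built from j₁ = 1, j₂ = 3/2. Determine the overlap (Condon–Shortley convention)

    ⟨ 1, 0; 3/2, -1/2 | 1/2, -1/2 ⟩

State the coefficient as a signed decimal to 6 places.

triangle: 2!·0!·1!/4! = 2/24
(j±m)!: 1!·1!·1!·2!·0!·1! = 2
prefactor² = (2J+1)·Δ·N² = 1/3
  k=1: −1/(1!·1!·0!·0!·0!·1!) = -1
Σ = -1  ⇒  CG² = 1/3·(-1)² = 1/3
CG = −√(1/3) = -0.577350

-0.577350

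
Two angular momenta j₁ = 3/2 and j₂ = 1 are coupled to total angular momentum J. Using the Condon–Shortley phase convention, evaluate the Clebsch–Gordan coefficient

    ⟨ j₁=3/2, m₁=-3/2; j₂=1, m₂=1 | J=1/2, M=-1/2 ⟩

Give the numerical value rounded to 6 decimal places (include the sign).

+0.707107  (= +√(1/2))

√[2·2!1!0!/4! · 0!3!2!0!0!1!] = √(2)
  +(−1)^2/∏(2,0,1,0,0,0)! = 1/2  (running 1/2)
⟨..|..⟩ = √(2)·(1/2) = +0.707107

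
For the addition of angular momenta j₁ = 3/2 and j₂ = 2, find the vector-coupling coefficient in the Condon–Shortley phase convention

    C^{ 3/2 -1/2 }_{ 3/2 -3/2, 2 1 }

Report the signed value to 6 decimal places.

√[4·2!1!2!/6! · 0!3!3!1!1!2!] = √(8/5)
  +(−1)^2/∏(2,0,1,1,0,1)! = 1/2  (running 1/2)
⟨..|..⟩ = √(8/5)·(1/2) = +0.632456

+0.632456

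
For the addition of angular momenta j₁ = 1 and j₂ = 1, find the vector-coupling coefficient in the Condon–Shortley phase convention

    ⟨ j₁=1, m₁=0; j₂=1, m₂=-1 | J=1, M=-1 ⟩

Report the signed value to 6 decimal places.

j₁+j₂−J=1  J+j₁−j₂=1  J−j₁+j₂=1  j₁+j₂+J+1=4
(j₁±m₁, j₂±m₂, J±M) = (1,1,0,2,0,2)
P² = 1/2
sum k=0..0:
  [0] +1/1 = 1
S = 1
C² = P²·S² = 1/2 ; C = +0.707107

+√(1/2) ≈ +0.707107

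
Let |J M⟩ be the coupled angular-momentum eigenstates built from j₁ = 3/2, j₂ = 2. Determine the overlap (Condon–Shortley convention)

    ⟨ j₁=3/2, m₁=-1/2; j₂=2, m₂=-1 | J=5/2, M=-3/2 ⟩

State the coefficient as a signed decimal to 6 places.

+√(1/35) ≈ +0.169031

j₁+j₂−J=1  J+j₁−j₂=2  J−j₁+j₂=3  j₁+j₂+J+1=7
(j₁±m₁, j₂±m₂, J±M) = (1,2,1,3,1,4)
P² = 144/35
sum k=0..1:
  [0] +1/4 = 1/4
  [1] −1/6 = -1/6
S = 1/12
C² = P²·S² = 1/35 ; C = +0.169031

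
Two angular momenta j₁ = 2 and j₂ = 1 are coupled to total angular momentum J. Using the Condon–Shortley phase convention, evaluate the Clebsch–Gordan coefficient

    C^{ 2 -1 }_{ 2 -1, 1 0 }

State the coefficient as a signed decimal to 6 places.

-0.408248

triangle: 1!*3!*1!/6! = 6/720
(j±m)!: 1!*3!*1!*1!*1!*3! = 36
prefactor² = (2J+1)*Δ*N² = 3/2
  k=0: +1/(0!*1!*3!*1!*0!*0!) = 1/6
  k=1: −1/(1!*0!*2!*0!*1!*1!) = -1/2
Σ = -1/3  ⇒  CG² = 3/2*(-1/3)² = 1/6
CG = −√(1/6) = -0.408248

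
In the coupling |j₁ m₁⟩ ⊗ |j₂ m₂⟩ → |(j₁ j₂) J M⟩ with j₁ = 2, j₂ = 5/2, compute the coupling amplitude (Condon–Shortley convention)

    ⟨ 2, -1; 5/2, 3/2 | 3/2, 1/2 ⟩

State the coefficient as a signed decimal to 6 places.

triangle: 3!·1!·2!/7! = 12/5040
(j±m)!: 1!·3!·4!·1!·2!·1! = 288
prefactor² = (2J+1)·Δ·N² = 96/35
  k=2: +1/(2!·1!·1!·2!·0!·0!) = 1/4
  k=3: −1/(3!·0!·0!·1!·1!·1!) = -1/6
Σ = 1/12  ⇒  CG² = 96/35·1/12² = 2/105
CG = +√(2/105) = +0.138013

+√(2/105) = +0.138013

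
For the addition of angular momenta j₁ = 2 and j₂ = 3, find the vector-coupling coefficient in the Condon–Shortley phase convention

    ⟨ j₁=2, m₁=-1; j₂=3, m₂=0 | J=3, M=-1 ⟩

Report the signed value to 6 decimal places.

-0.182574  (= −√(1/30))

√[7·2!2!4!/9! · 1!3!3!3!2!4!] = √(96/5)
  +(−1)^1/∏(1,1,2,2,0,2)! = -1/8  (running -1/8)
  +(−1)^2/∏(2,0,1,1,1,3)! = 1/12  (running -1/24)
⟨..|..⟩ = √(96/5)·(-1/24) = -0.182574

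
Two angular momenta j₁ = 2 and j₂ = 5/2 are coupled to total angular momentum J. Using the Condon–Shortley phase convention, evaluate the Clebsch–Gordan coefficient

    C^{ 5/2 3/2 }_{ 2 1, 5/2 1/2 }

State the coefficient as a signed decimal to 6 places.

-0.414039

√[6·2!2!3!/8! · 3!1!3!2!4!1!] = √(216/35)
  +(−1)^0/∏(0,2,1,3,1,0)! = 1/12  (running 1/12)
  +(−1)^1/∏(1,1,0,2,2,1)! = -1/4  (running -1/6)
⟨..|..⟩ = √(216/35)·(-1/6) = -0.414039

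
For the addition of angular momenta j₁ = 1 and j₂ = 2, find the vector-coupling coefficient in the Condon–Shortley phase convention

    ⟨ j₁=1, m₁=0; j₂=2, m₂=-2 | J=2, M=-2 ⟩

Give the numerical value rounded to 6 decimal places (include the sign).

+√(2/3) ≈ +0.816497

√[5·1!1!3!/6! · 1!1!0!4!0!4!] = √(24)
  +(−1)^0/∏(0,1,1,0,0,3)! = 1/6  (running 1/6)
⟨..|..⟩ = √(24)·(1/6) = +0.816497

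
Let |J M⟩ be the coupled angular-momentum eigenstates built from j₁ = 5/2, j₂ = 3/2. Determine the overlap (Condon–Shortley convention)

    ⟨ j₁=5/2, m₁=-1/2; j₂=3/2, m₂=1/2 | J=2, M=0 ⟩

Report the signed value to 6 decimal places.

√[5·2!3!1!/7! · 2!3!2!1!2!2!] = √(8/7)
  +(−1)^1/∏(1,1,2,1,1,0)! = -1/2  (running -1/2)
  +(−1)^2/∏(2,0,1,0,2,1)! = 1/4  (running -1/4)
⟨..|..⟩ = √(8/7)·(-1/4) = -0.267261

-0.267261  (= −√(1/14))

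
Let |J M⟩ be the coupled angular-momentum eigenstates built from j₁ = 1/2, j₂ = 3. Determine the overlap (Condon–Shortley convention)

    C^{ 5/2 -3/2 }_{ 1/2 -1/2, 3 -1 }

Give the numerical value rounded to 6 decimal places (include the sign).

j₁+j₂−J=1  J+j₁−j₂=0  J−j₁+j₂=5  j₁+j₂+J+1=7
(j₁±m₁, j₂±m₂, J±M) = (0,1,2,4,1,4)
P² = 1152/7
sum k=1..1:
  [1] −1/24 = -1/24
S = -1/24
C² = P²·S² = 2/7 ; C = -0.534522

-0.534522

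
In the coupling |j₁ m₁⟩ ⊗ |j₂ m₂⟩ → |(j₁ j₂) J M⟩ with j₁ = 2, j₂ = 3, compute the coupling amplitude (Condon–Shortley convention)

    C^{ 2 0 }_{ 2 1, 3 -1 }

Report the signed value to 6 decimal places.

j₁+j₂−J=3  J+j₁−j₂=1  J−j₁+j₂=3  j₁+j₂+J+1=8
(j₁±m₁, j₂±m₂, J±M) = (3,1,2,4,2,2)
P² = 36/7
sum k=0..1:
  [0] +1/12 = 1/12
  [1] −1/4 = -1/4
S = -1/6
C² = P²·S² = 1/7 ; C = -0.377964

−√(1/7) ≈ -0.377964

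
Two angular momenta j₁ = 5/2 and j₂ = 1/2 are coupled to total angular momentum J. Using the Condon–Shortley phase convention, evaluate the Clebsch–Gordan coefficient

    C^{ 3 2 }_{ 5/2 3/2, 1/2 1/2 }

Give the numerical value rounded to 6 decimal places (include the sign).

triangle: 0!×5!×1!/7! = 120/5040
(j±m)!: 4!×1!×1!×0!×5!×1! = 2880
prefactor² = (2J+1)×Δ×N² = 480
  k=0: +1/(0!×0!×1!×1!×4!×0!) = 1/24
Σ = 1/24  ⇒  CG² = 480×1/24² = 5/6
CG = +√(5/6) = +0.912871

+0.912871  (= +√(5/6))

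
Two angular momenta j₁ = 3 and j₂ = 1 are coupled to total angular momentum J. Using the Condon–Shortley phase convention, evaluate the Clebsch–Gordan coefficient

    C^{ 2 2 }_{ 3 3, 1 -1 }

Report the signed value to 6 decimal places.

j₁+j₂−J=2  J+j₁−j₂=4  J−j₁+j₂=0  j₁+j₂+J+1=7
(j₁±m₁, j₂±m₂, J±M) = (6,0,0,2,4,0)
P² = 11520/7
sum k=0..0:
  [0] +1/48 = 1/48
S = 1/48
C² = P²·S² = 5/7 ; C = +0.845154

+0.845154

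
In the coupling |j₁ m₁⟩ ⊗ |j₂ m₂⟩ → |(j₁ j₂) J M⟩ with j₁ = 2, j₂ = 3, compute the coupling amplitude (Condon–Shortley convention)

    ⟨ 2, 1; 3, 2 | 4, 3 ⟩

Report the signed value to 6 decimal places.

√[9·1!3!5!/10! · 3!1!5!1!7!1!] = √(6480)
  +(−1)^0/∏(0,1,1,5,2,0)! = 1/240  (running 1/240)
  +(−1)^1/∏(1,0,0,4,3,1)! = -1/144  (running -1/360)
⟨..|..⟩ = √(6480)·(-1/360) = -0.223607

−√(1/20) ≈ -0.223607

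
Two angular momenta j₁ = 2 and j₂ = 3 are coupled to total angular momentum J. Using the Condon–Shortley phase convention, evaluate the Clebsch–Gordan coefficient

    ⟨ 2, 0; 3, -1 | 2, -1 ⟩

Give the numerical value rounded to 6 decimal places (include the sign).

−√(1/7) = -0.377964

j₁+j₂−J=3  J+j₁−j₂=1  J−j₁+j₂=3  j₁+j₂+J+1=8
(j₁±m₁, j₂±m₂, J±M) = (2,2,2,4,1,3)
P² = 36/7
sum k=1..2:
  [1] −1/4 = -1/4
  [2] +1/12 = 1/12
S = -1/6
C² = P²·S² = 1/7 ; C = -0.377964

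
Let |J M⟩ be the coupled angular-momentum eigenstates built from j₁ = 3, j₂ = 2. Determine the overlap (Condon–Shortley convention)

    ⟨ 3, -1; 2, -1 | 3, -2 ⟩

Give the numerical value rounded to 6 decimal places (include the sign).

−√(1/4) = -0.500000

triangle: 2!·4!·2!/9! = 96/362880
(j±m)!: 2!·4!·1!·3!·1!·5! = 34560
prefactor² = (2J+1)·Δ·N² = 64
  k=0: +1/(0!·2!·4!·1!·0!·1!) = 1/48
  k=1: −1/(1!·1!·3!·0!·1!·2!) = -1/12
Σ = -1/16  ⇒  CG² = 64·(-1/16)² = 1/4
CG = −√(1/4) = -0.500000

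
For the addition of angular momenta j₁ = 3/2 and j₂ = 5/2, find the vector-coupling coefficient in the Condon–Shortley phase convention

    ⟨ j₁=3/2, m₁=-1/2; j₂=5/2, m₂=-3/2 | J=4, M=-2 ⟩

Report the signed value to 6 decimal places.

j₁+j₂−J=0  J+j₁−j₂=3  J−j₁+j₂=5  j₁+j₂+J+1=9
(j₁±m₁, j₂±m₂, J±M) = (1,2,1,4,2,6)
P² = 8640/7
sum k=0..0:
  [0] +1/48 = 1/48
S = 1/48
C² = P²·S² = 15/28 ; C = +0.731925

+0.731925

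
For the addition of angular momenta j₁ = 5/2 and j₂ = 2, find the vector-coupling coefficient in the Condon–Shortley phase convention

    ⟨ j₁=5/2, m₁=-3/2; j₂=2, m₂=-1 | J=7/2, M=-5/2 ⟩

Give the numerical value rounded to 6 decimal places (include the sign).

√[8·1!4!3!/9! · 1!4!1!3!1!6!] = √(2304/7)
  +(−1)^0/∏(0,1,4,1,0,2)! = 1/48  (running 1/48)
  +(−1)^1/∏(1,0,3,0,1,3)! = -1/36  (running -1/144)
⟨..|..⟩ = √(2304/7)·(-1/144) = -0.125988

−√(1/63) = -0.125988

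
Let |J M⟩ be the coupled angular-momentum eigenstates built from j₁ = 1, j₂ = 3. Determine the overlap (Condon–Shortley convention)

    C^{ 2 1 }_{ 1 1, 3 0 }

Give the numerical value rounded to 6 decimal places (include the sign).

+√(1/7) ≈ +0.377964

j₁+j₂−J=2  J+j₁−j₂=0  J−j₁+j₂=4  j₁+j₂+J+1=7
(j₁±m₁, j₂±m₂, J±M) = (2,0,3,3,3,1)
P² = 144/7
sum k=0..0:
  [0] +1/12 = 1/12
S = 1/12
C² = P²·S² = 1/7 ; C = +0.377964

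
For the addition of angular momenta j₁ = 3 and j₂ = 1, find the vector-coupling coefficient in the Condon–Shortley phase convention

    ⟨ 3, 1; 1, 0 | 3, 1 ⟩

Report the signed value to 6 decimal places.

+√(1/12) ≈ +0.288675

j₁+j₂−J=1  J+j₁−j₂=5  J−j₁+j₂=1  j₁+j₂+J+1=8
(j₁±m₁, j₂±m₂, J±M) = (4,2,1,1,4,2)
P² = 48
sum k=0..1:
  [0] +1/12 = 1/12
  [1] −1/24 = -1/24
S = 1/24
C² = P²·S² = 1/12 ; C = +0.288675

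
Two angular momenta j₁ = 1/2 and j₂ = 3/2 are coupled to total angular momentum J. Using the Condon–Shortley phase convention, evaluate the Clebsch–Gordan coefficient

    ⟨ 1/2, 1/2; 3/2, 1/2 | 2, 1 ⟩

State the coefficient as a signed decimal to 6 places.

√[5·0!1!3!/5! · 1!0!2!1!3!1!] = √(3)
  +(−1)^0/∏(0,0,0,2,1,1)! = 1/2  (running 1/2)
⟨..|..⟩ = √(3)·(1/2) = +0.866025

+√(3/4) ≈ +0.866025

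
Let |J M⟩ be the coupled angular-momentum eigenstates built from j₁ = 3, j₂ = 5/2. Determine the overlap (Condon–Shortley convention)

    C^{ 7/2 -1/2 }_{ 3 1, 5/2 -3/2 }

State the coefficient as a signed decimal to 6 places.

√[8·2!4!3!/10! · 4!2!1!4!3!4!] = √(18432/175)
  +(−1)^0/∏(0,2,2,1,2,2)! = 1/16  (running 1/16)
  +(−1)^1/∏(1,1,1,0,3,3)! = -1/36  (running 5/144)
⟨..|..⟩ = √(18432/175)·(5/144) = +0.356348

+0.356348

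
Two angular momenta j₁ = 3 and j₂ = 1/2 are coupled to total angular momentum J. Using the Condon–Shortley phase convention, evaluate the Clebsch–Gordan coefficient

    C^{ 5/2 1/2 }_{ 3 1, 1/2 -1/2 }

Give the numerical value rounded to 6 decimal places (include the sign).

+√(4/7) = +0.755929

triangle: 1!×5!×0!/7! = 120/5040
(j±m)!: 4!×2!×0!×1!×3!×2! = 576
prefactor² = (2J+1)×Δ×N² = 576/7
  k=0: +1/(0!×1!×2!×0!×3!×0!) = 1/12
Σ = 1/12  ⇒  CG² = 576/7×1/12² = 4/7
CG = +√(4/7) = +0.755929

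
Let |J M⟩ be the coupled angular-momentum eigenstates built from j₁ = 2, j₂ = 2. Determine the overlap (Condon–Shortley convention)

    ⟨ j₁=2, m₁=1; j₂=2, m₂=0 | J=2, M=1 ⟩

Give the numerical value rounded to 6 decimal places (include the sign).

-0.267261

j₁+j₂−J=2  J+j₁−j₂=2  J−j₁+j₂=2  j₁+j₂+J+1=7
(j₁±m₁, j₂±m₂, J±M) = (3,1,2,2,3,1)
P² = 8/7
sum k=0..1:
  [0] +1/4 = 1/4
  [1] −1/2 = -1/2
S = -1/4
C² = P²·S² = 1/14 ; C = -0.267261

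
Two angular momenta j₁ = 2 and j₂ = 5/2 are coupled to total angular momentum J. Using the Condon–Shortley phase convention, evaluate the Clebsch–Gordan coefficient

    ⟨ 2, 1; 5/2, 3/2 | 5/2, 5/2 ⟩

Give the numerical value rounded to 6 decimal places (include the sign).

-0.654654

j₁+j₂−J=2  J+j₁−j₂=2  J−j₁+j₂=3  j₁+j₂+J+1=8
(j₁±m₁, j₂±m₂, J±M) = (3,1,4,1,5,0)
P² = 432/7
sum k=1..1:
  [1] −1/12 = -1/12
S = -1/12
C² = P²·S² = 3/7 ; C = -0.654654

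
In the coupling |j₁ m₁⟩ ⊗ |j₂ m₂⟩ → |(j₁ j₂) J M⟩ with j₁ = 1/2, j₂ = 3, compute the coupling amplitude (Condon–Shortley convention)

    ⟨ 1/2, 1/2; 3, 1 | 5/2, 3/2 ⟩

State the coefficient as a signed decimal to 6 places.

j₁+j₂−J=1  J+j₁−j₂=0  J−j₁+j₂=5  j₁+j₂+J+1=7
(j₁±m₁, j₂±m₂, J±M) = (1,0,4,2,4,1)
P² = 1152/7
sum k=0..0:
  [0] +1/24 = 1/24
S = 1/24
C² = P²·S² = 2/7 ; C = +0.534522

+0.534522  (= +√(2/7))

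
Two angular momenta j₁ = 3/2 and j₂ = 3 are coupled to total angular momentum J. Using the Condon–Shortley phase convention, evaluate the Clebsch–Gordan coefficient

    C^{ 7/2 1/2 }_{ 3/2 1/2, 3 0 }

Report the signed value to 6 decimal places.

+0.308607  (= +√(2/21))

j₁+j₂−J=1  J+j₁−j₂=2  J−j₁+j₂=5  j₁+j₂+J+1=9
(j₁±m₁, j₂±m₂, J±M) = (2,1,3,3,4,3)
P² = 384/7
sum k=0..1:
  [0] +1/12 = 1/12
  [1] −1/24 = -1/24
S = 1/24
C² = P²·S² = 2/21 ; C = +0.308607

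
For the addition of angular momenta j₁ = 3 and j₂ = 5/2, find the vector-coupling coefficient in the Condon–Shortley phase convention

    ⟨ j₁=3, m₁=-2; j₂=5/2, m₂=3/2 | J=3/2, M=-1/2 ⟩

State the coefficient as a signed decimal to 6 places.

−√(1/21) ≈ -0.218218

triangle: 4!*2!*1!/8! = 48/40320
(j±m)!: 1!*5!*4!*1!*1!*2! = 5760
prefactor² = (2J+1)*Δ*N² = 192/7
  k=3: −1/(3!*1!*2!*1!*0!*0!) = -1/12
  k=4: +1/(4!*0!*1!*0!*1!*1!) = 1/24
Σ = -1/24  ⇒  CG² = 192/7*(-1/24)² = 1/21
CG = −√(1/21) = -0.218218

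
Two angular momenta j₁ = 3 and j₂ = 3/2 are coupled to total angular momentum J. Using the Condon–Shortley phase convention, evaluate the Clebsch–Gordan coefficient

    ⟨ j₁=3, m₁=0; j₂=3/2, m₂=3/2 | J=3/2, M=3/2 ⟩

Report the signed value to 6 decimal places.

j₁+j₂−J=3  J+j₁−j₂=3  J−j₁+j₂=0  j₁+j₂+J+1=7
(j₁±m₁, j₂±m₂, J±M) = (3,3,3,0,3,0)
P² = 1296/35
sum k=3..3:
  [3] −1/36 = -1/36
S = -1/36
C² = P²·S² = 1/35 ; C = -0.169031

−√(1/35) = -0.169031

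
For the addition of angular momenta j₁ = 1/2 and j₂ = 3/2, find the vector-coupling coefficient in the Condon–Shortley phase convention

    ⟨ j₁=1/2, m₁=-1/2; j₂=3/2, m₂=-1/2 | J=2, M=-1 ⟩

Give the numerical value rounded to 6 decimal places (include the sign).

triangle: 0!*1!*3!/5! = 6/120
(j±m)!: 0!*1!*1!*2!*1!*3! = 12
prefactor² = (2J+1)*Δ*N² = 3
  k=0: +1/(0!*0!*1!*1!*0!*2!) = 1/2
Σ = 1/2  ⇒  CG² = 3*1/2² = 3/4
CG = +√(3/4) = +0.866025

+√(3/4) ≈ +0.866025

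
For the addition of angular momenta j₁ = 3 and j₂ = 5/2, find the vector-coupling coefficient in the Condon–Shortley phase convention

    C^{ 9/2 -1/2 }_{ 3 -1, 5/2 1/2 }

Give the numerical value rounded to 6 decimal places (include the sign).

−√(160/693) ≈ -0.480500

j₁+j₂−J=1  J+j₁−j₂=5  J−j₁+j₂=4  j₁+j₂+J+1=11
(j₁±m₁, j₂±m₂, J±M) = (2,4,3,2,4,5)
P² = 92160/77
sum k=0..1:
  [0] +1/144 = 1/144
  [1] −1/48 = -1/48
S = -1/72
C² = P²·S² = 160/693 ; C = -0.480500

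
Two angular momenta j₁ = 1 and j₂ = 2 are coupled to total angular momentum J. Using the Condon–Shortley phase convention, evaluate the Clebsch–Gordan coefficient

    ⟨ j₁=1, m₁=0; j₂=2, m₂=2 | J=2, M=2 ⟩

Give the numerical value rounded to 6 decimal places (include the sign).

j₁+j₂−J=1  J+j₁−j₂=1  J−j₁+j₂=3  j₁+j₂+J+1=6
(j₁±m₁, j₂±m₂, J±M) = (1,1,4,0,4,0)
P² = 24
sum k=1..1:
  [1] −1/6 = -1/6
S = -1/6
C² = P²·S² = 2/3 ; C = -0.816497

-0.816497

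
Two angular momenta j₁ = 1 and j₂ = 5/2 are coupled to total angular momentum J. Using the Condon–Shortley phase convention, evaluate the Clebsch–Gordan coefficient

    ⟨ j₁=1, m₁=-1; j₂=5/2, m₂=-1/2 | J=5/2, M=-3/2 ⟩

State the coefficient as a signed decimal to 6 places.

-0.676123  (= −√(16/35))

j₁+j₂−J=1  J+j₁−j₂=1  J−j₁+j₂=4  j₁+j₂+J+1=7
(j₁±m₁, j₂±m₂, J±M) = (0,2,2,3,1,4)
P² = 576/35
sum k=1..1:
  [1] −1/6 = -1/6
S = -1/6
C² = P²·S² = 16/35 ; C = -0.676123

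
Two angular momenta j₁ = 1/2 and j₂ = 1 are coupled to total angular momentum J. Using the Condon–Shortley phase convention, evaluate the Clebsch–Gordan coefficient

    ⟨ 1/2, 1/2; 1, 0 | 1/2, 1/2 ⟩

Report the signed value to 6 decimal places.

+0.577350  (= +√(1/3))

j₁+j₂−J=1  J+j₁−j₂=0  J−j₁+j₂=1  j₁+j₂+J+1=3
(j₁±m₁, j₂±m₂, J±M) = (1,0,1,1,1,0)
P² = 1/3
sum k=0..0:
  [0] +1/1 = 1
S = 1
C² = P²·S² = 1/3 ; C = +0.577350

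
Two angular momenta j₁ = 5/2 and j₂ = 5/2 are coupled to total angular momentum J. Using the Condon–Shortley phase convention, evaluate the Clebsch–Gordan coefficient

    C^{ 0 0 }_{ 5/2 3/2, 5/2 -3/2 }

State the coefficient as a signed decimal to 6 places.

√[1·5!0!0!/6! · 4!1!1!4!0!0!] = √(96)
  +(−1)^1/∏(1,4,0,0,0,0)! = -1/24  (running -1/24)
⟨..|..⟩ = √(96)·(-1/24) = -0.408248

-0.408248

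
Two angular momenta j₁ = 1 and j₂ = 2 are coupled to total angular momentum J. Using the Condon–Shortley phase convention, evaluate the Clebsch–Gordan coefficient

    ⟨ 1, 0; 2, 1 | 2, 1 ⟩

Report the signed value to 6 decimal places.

-0.408248  (= −√(1/6))

triangle: 1!×1!×3!/6! = 6/720
(j±m)!: 1!×1!×3!×1!×3!×1! = 36
prefactor² = (2J+1)×Δ×N² = 3/2
  k=0: +1/(0!×1!×1!×3!×0!×0!) = 1/6
  k=1: −1/(1!×0!×0!×2!×1!×1!) = -1/2
Σ = -1/3  ⇒  CG² = 3/2×(-1/3)² = 1/6
CG = −√(1/6) = -0.408248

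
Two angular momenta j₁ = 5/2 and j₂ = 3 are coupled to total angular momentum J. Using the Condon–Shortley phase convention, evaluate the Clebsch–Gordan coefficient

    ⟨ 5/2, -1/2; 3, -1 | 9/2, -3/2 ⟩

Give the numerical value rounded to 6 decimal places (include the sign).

j₁+j₂−J=1  J+j₁−j₂=4  J−j₁+j₂=5  j₁+j₂+J+1=11
(j₁±m₁, j₂±m₂, J±M) = (2,3,2,4,3,6)
P² = 138240/77
sum k=0..1:
  [0] +1/72 = 1/72
  [1] −1/96 = -1/96
S = 1/288
C² = P²·S² = 5/231 ; C = +0.147122

+0.147122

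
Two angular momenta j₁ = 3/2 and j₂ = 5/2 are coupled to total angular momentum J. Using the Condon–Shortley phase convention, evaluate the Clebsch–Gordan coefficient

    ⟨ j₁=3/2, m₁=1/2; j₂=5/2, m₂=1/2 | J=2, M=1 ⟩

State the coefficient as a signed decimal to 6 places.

-0.545545

√[5·2!1!3!/7! · 2!1!3!2!3!1!] = √(12/7)
  +(−1)^0/∏(0,2,1,3,0,0)! = 1/12  (running 1/12)
  +(−1)^1/∏(1,1,0,2,1,1)! = -1/2  (running -5/12)
⟨..|..⟩ = √(12/7)·(-5/12) = -0.545545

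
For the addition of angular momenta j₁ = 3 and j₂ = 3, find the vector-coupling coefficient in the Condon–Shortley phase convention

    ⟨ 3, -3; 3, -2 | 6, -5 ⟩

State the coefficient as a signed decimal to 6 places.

+√(1/2) = +0.707107

triangle: 0!×6!×6!/13! = 518400/6227020800
(j±m)!: 0!×6!×1!×5!×1!×11! = 3448811520000
prefactor² = (2J+1)×Δ×N² = 3732480000
  k=0: +1/(0!×0!×6!×1!×0!×5!) = 1/86400
Σ = 1/86400  ⇒  CG² = 3732480000×1/86400² = 1/2
CG = +√(1/2) = +0.707107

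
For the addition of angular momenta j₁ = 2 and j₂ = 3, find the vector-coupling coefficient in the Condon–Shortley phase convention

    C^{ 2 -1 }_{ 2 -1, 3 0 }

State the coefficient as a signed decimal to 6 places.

triangle: 3!·1!·3!/8! = 36/40320
(j±m)!: 1!·3!·3!·3!·1!·3! = 1296
prefactor² = (2J+1)·Δ·N² = 81/14
  k=2: +1/(2!·1!·1!·1!·0!·2!) = 1/4
  k=3: −1/(3!·0!·0!·0!·1!·3!) = -1/36
Σ = 2/9  ⇒  CG² = 81/14·2/9² = 2/7
CG = +√(2/7) = +0.534522

+√(2/7) ≈ +0.534522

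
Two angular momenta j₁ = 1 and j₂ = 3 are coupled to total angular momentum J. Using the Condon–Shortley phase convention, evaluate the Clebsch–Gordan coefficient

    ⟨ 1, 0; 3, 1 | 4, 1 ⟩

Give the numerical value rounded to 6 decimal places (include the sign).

triangle: 0!×2!×6!/9! = 1440/362880
(j±m)!: 1!×1!×4!×2!×5!×3! = 34560
prefactor² = (2J+1)×Δ×N² = 8640/7
  k=0: +1/(0!×0!×1!×4!×1!×2!) = 1/48
Σ = 1/48  ⇒  CG² = 8640/7×1/48² = 15/28
CG = +√(15/28) = +0.731925

+√(15/28) = +0.731925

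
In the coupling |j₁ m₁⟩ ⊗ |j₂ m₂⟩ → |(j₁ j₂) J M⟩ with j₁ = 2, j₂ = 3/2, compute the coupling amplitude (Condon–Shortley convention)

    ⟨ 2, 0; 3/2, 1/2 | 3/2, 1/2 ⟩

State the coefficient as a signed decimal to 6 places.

j₁+j₂−J=2  J+j₁−j₂=2  J−j₁+j₂=1  j₁+j₂+J+1=6
(j₁±m₁, j₂±m₂, J±M) = (2,2,2,1,2,1)
P² = 16/45
sum k=1..2:
  [1] −1/1 = -1
  [2] +1/4 = 1/4
S = -3/4
C² = P²·S² = 1/5 ; C = -0.447214

-0.447214  (= −√(1/5))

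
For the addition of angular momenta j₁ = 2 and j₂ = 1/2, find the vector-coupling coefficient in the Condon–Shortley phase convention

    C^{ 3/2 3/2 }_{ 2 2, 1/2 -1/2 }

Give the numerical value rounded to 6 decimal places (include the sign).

√[4·1!3!0!/5! · 4!0!0!1!3!0!] = √(144/5)
  +(−1)^0/∏(0,1,0,0,3,0)! = 1/6  (running 1/6)
⟨..|..⟩ = √(144/5)·(1/6) = +0.894427

+0.894427  (= +√(4/5))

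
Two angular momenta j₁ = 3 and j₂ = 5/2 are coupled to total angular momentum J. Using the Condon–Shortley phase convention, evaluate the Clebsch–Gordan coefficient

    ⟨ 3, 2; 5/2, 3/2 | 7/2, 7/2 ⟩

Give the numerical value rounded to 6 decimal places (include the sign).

triangle: 2!*4!*3!/10! = 288/3628800
(j±m)!: 5!*1!*4!*1!*7!*0! = 14515200
prefactor² = (2J+1)*Δ*N² = 9216
  k=1: −1/(1!*1!*0!*3!*4!*0!) = -1/144
Σ = -1/144  ⇒  CG² = 9216*(-1/144)² = 4/9
CG = −√(4/9) = -0.666667

−√(4/9) ≈ -0.666667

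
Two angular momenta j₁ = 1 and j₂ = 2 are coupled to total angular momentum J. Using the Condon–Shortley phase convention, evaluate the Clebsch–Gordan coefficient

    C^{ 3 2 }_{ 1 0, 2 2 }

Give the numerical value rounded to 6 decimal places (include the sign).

+√(1/3) ≈ +0.577350

triangle: 0!·2!·4!/7! = 48/5040
(j±m)!: 1!·1!·4!·0!·5!·1! = 2880
prefactor² = (2J+1)·Δ·N² = 192
  k=0: +1/(0!·0!·1!·4!·1!·0!) = 1/24
Σ = 1/24  ⇒  CG² = 192·1/24² = 1/3
CG = +√(1/3) = +0.577350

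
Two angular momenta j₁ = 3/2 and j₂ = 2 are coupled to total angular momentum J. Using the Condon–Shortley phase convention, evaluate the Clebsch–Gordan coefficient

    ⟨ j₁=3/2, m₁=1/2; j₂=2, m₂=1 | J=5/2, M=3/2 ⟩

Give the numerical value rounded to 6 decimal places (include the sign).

−√(1/35) = -0.169031

triangle: 1!×2!×3!/7! = 12/5040
(j±m)!: 2!×1!×3!×1!×4!×1! = 288
prefactor² = (2J+1)×Δ×N² = 144/35
  k=0: +1/(0!×1!×1!×3!×1!×0!) = 1/6
  k=1: −1/(1!×0!×0!×2!×2!×1!) = -1/4
Σ = -1/12  ⇒  CG² = 144/35×(-1/12)² = 1/35
CG = −√(1/35) = -0.169031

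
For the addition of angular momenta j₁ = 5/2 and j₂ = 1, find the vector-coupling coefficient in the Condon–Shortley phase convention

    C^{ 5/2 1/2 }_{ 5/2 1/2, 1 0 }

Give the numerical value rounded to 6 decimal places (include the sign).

+0.169031

triangle: 1!×4!×1!/7! = 24/5040
(j±m)!: 3!×2!×1!×1!×3!×2! = 144
prefactor² = (2J+1)×Δ×N² = 144/35
  k=0: +1/(0!×1!×2!×1!×2!×0!) = 1/4
  k=1: −1/(1!×0!×1!×0!×3!×1!) = -1/6
Σ = 1/12  ⇒  CG² = 144/35×1/12² = 1/35
CG = +√(1/35) = +0.169031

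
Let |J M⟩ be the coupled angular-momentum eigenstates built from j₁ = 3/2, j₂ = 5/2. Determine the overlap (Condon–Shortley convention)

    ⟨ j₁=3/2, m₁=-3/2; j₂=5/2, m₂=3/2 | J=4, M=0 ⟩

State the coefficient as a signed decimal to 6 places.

+0.267261  (= +√(1/14))

triangle: 0!·3!·5!/9! = 720/362880
(j±m)!: 0!·3!·4!·1!·4!·4! = 82944
prefactor² = (2J+1)·Δ·N² = 10368/7
  k=0: +1/(0!·0!·3!·4!·0!·1!) = 1/144
Σ = 1/144  ⇒  CG² = 10368/7·1/144² = 1/14
CG = +√(1/14) = +0.267261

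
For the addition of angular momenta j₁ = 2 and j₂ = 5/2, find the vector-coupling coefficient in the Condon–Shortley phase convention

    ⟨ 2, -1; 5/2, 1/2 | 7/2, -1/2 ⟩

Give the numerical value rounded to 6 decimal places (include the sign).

j₁+j₂−J=1  J+j₁−j₂=3  J−j₁+j₂=4  j₁+j₂+J+1=9
(j₁±m₁, j₂±m₂, J±M) = (1,3,3,2,3,4)
P² = 1152/35
sum k=0..1:
  [0] +1/36 = 1/36
  [1] −1/8 = -1/8
S = -7/72
C² = P²·S² = 14/45 ; C = -0.557773

−√(14/45) = -0.557773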